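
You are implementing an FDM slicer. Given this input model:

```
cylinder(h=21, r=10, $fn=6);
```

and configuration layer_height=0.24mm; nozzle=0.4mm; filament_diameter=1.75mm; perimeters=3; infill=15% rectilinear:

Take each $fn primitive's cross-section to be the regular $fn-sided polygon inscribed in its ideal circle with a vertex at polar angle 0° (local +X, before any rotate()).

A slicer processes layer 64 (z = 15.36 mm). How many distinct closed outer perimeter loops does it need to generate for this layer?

At z = 15.36 mm: the cylinder: section is a regular 6-gon, circumradius r=10. The result has 1 disconnected region.

1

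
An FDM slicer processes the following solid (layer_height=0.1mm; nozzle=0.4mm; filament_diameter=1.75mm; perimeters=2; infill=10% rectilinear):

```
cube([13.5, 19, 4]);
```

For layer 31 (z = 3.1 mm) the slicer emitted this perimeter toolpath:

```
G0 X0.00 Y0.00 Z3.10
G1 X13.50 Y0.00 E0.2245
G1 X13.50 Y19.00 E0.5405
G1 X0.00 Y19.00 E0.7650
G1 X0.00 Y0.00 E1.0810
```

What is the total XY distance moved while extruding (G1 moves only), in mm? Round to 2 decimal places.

Sum the Euclidean lengths of each G1 segment: total = 65.00 mm.

65.00 mm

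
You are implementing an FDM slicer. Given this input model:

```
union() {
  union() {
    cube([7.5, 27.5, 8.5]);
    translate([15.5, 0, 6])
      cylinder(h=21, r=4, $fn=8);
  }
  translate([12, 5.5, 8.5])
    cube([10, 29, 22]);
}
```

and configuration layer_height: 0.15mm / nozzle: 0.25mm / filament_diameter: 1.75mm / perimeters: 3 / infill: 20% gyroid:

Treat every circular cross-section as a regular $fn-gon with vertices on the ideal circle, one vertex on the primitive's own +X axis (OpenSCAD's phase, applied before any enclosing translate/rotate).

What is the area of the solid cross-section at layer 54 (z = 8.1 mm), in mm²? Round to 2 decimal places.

251.50 mm²

At z = 8.1 mm: the cube (footprint 7.5×27.5) is included at this height (area 206.25 mm²); the r=4 cylinder at (15.5, 0) contributes a regular 8-gon of circumradius 4 (area = (8/2)·4.000²·sin(360°/8) = 45.25 mm²); Taking the union: the 2 present regions are separate (no shared area or edge), so areas and boundary lengths simply add and each stays a separate island — area = 251.50 mm²; the cube at (12, 5.5) is not intersected at this z (z outside [8.5, 30.5]); Merging all regions: only that combined region is present, so the union is just that shape — area = 251.50 mm². Overall, the cross-section has 2 separate islands. Net area = 251.50 mm².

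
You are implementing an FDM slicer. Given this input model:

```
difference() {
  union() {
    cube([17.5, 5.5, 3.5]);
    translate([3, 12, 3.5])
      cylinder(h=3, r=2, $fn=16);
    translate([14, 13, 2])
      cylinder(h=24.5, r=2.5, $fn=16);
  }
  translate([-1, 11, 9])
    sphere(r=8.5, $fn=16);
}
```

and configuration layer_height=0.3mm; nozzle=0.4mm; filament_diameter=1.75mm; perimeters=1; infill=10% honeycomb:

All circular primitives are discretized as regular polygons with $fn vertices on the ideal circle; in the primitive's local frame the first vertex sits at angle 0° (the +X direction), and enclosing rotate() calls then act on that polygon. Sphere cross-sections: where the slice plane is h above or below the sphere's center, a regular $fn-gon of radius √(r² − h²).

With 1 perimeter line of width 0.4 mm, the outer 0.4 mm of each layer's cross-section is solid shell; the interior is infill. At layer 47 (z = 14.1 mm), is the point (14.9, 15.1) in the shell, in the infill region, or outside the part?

shell

At z = 14.1 mm: the cube is not intersected at this z (z outside [0, 3.5]); the cylinder at (3, 12) does not reach this height (z outside [3.5, 6.5]); the r=2.5 cylinder at (14, 13) gives a regular 16-gon of circumradius 2.5 (constant along its height); Taking the union: only the r=2.5 cylinder at (14, 13) is present, so the union is just that shape — 1 connected region; the r=8.5 sphere at (-1, 11) slices to a regular 16-gon of circumradius 6.800 (√(r²−h²) with h=5.1 from center); Taking the first minus the rest: starting from the result so far, the r=8.5 sphere at (-1, 11) misses the remaining region (no effect) — 1 connected region. Overall, the cross-section is a single solid region. The nearest boundary edge runs (14.96, 15.31)→(15.77, 14.77); distance from the point to it = 0.21 mm. The point is inside the cross-section, 0.21 mm from the nearest boundary — within the 0.4 mm shell band (1 × 0.4).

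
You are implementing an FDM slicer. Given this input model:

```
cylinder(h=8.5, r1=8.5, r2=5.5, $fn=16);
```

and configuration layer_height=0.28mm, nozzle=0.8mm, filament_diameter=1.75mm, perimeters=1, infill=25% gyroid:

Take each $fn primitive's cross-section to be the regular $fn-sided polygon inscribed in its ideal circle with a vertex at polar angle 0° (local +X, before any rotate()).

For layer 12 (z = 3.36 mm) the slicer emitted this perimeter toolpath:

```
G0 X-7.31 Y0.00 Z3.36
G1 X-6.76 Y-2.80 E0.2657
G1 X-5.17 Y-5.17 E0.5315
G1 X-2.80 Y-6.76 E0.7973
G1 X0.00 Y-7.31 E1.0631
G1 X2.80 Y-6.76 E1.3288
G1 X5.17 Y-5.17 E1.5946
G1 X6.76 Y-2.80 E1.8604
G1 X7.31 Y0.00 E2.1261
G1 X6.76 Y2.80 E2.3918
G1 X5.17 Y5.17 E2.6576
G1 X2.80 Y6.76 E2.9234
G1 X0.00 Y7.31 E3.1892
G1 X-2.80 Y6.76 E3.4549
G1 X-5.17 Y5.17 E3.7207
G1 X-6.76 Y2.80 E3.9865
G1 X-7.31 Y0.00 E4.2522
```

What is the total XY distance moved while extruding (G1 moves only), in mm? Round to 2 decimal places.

Sum the Euclidean lengths of each G1 segment: total = 45.66 mm.

45.66 mm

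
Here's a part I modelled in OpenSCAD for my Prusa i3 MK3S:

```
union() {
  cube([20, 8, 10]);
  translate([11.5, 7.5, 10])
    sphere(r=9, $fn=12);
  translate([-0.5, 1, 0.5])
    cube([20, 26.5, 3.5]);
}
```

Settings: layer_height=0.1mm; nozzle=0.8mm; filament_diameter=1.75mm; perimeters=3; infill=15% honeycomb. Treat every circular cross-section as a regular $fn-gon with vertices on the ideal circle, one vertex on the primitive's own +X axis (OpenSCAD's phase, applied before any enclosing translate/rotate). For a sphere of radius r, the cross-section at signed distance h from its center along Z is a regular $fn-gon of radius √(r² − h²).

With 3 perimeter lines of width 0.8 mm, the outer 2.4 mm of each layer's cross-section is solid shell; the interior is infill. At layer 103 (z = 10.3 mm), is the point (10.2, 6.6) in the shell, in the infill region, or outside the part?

infill

At z = 10.3 mm: the cube is absent (z outside [0, 10]); the r=9 sphere at (11.5, 7.5) contributes a regular 12-gon of circumradius √(9²−0.3²) = 8.995; the cube at (-0.5, 1) is absent (z outside [0.5, 4]); Merging all regions: only the r=9 sphere at (11.5, 7.5) is present, so the union is just that shape — 1 connected region. Overall, the cross-section is a single solid region. The nearest boundary edge runs (3.71, 3.00)→(7.00, -0.29); distance from the point to it = 7.13 mm. The point is inside the cross-section and 7.13 mm from the nearest boundary — more than the 2.4 mm shell width (3 × 0.8), so it's in the infill interior.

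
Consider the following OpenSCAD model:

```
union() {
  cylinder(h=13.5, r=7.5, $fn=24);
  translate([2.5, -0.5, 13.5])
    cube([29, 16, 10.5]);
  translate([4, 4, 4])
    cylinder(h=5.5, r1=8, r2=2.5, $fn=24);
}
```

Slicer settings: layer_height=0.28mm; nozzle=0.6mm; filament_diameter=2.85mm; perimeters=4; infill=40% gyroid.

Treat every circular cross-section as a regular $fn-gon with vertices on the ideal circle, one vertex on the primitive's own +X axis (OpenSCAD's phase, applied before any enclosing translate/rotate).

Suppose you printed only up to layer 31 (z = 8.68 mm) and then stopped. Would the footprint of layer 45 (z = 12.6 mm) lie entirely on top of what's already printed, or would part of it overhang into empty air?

Compare the two slices. At z = 8.68: the r=7.5 cylinder gives a regular 24-gon of circumradius 7.5 (constant along its height) (area = (24/2)·7.500²·sin(360°/24) = 174.70 mm²); the cube at (2.5, -0.5) does not reach this height (z outside [13.5, 24]); the cone at (4, 4) (r1=8→r2=2.5) has section circumradius 3.320 here — a regular 24-gon (area = (24/2)·3.320²·sin(360°/24) = 34.23 mm²); Combining (union): the regions partially overlap — summed areas 208.94 mm² minus the doubly-counted overlap 27.21 mm² gives 181.73 mm² — area = 181.73 mm². At z = 12.6: the cylinder: section is a regular 24-gon, circumradius r=7.5 (area = (24/2)·7.500²·sin(360°/24) = 174.70 mm²); the cube at (2.5, -0.5) is absent (z outside [13.5, 24]); the cone at (4, 4) is absent (z outside [4, 9.5]); Combining (union): only the r=7.5 cylinder is present, so the union is just that shape — area = 174.70 mm². Checking containment: the cross-section at z = 12.6 is a subset of the cross-section at z = 8.68.

entirely on top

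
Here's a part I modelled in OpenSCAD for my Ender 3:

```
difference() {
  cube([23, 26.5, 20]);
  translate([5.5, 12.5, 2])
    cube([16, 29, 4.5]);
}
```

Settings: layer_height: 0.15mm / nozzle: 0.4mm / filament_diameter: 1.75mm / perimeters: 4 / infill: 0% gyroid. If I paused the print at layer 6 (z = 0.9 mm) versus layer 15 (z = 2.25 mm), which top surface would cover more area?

Layer 6 (z = 0.9): the cube (footprint 23×26.5) is included at this height (area 609.50 mm²); the cube at (5.5, 12.5) does not reach this height (z outside [2, 6.5]); After the difference (first − rest): none of the subtracted shapes is present at this height, so the 23×26.5 cube is unchanged — area = 609.50 mm². So its area = 609.50 mm². Layer 15 (z = 2.25): the 23×26.5 cube contributes its full rectangle (area 609.50 mm²); the 16×29 cube at (5.5, 12.5) contributes its full rectangle (area 464.00 mm²); After the difference (first − rest): starting from the 23×26.5 cube (609.50 mm²), the 16×29 cube at (5.5, 12.5) partially overlaps it — only the 224.00 mm² overlap (of its 464.00 mm²) is removed, clipping the outline — area = 385.50 mm². So its area = 385.50 mm². Layer 6 is larger (609.50 vs 385.50 mm²).

layer 6 (z = 0.9 mm)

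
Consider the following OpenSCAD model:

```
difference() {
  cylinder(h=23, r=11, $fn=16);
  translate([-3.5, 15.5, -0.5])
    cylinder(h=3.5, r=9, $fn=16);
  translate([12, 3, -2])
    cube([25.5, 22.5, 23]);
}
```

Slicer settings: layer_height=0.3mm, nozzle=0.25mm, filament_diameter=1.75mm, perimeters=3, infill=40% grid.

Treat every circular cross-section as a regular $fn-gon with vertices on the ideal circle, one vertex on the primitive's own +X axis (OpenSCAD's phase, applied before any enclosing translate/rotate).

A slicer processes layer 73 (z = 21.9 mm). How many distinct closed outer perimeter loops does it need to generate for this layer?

At z = 21.9 mm: the cylinder: section is a regular 16-gon, circumradius r=11; the cylinder at (-3.5, 15.5) is not intersected at this z (z outside [-0.5, 3]); the cube at (12, 3) does not reach this height (z outside [-2, 21]); After the difference (first − rest): none of the subtracted shapes is present at this height, so the r=11 cylinder is unchanged — 1 connected region. The result has 1 disconnected region.

1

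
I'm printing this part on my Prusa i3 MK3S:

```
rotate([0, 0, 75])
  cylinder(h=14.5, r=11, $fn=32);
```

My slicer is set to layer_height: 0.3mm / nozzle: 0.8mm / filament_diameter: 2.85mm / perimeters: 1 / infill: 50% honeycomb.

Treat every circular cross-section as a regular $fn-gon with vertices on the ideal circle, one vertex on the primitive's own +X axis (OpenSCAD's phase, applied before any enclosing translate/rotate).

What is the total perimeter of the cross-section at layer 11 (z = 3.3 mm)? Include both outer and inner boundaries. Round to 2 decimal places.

69.00 mm

At z = 3.3 mm: the cylinder: section is a regular 32-gon, circumradius r=11 (perimeter = 2·32·11.000·sin(180°/32) = 69.00 mm); (rotated 75° about Z; rotation is an isometry so areas/perimeters/island counts are preserved). Overall, the cross-section is a single solid region. Total boundary length (outer) = 69.00 mm.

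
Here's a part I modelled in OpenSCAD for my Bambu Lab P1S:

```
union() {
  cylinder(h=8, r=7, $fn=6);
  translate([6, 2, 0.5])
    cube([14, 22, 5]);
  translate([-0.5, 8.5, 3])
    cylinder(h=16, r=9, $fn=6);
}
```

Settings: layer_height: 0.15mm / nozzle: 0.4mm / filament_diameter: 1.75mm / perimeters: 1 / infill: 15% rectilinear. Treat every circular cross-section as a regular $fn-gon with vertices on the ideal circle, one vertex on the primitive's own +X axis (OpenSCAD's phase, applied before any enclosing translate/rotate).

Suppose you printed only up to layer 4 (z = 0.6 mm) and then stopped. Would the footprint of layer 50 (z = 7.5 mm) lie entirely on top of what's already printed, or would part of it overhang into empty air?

Compare the two slices. At z = 0.6: the r=7 cylinder contributes a regular 6-gon of circumradius 7 (area = (6/2)·7.000²·sin(360°/6) = 127.31 mm²); the cube at (6, 2) (footprint 14×22) is included at this height (area 308.00 mm²); the cylinder at (-0.5, 8.5) is not intersected at this z (z outside [3, 19]); Taking the union: the 2 present regions are separate (no shared area or edge), so areas and boundary lengths simply add and each stays a separate island — area = 435.31 mm². At z = 7.5: the r=7 cylinder gives a regular 6-gon of circumradius 7 (constant along its height) (area = (6/2)·7.000²·sin(360°/6) = 127.31 mm²); the cube at (6, 2) is not intersected at this z (z outside [0.5, 5.5]); the r=9 cylinder at (-0.5, 8.5) gives a regular 6-gon of circumradius 9 (constant along its height) (area = (6/2)·9.000²·sin(360°/6) = 210.44 mm²); Combining (union): the regions partially overlap — summed areas 337.75 mm² minus the doubly-counted overlap 50.05 mm² gives 287.70 mm² — area = 287.70 mm². Checking containment: at z = 7.5 the cross-section extends beyond the z = 0.6 cross-section by about 149.57 mm².

part overhangs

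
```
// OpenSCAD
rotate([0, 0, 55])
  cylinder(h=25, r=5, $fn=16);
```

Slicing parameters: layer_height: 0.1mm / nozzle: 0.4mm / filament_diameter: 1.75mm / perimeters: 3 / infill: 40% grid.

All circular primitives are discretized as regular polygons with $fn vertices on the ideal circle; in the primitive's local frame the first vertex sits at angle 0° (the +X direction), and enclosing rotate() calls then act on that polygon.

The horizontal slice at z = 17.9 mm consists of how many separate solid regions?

At z = 17.9 mm: the r=5 cylinder gives a regular 16-gon of circumradius 5 (constant along its height); (rotated 55° about Z; rotation is an isometry so areas/perimeters/island counts are preserved). The result has 1 disconnected region.

1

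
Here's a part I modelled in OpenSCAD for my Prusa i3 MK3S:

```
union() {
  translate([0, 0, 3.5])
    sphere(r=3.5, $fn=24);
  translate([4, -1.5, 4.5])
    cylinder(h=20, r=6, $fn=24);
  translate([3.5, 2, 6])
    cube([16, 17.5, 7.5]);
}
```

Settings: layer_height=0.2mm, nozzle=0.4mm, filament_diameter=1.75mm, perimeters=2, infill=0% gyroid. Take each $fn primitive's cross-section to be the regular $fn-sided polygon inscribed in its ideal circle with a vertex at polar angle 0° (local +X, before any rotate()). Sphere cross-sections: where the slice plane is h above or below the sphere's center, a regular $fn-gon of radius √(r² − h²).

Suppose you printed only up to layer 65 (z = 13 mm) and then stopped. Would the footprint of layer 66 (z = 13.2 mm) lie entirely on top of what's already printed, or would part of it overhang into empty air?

entirely on top

Compare the two slices. At z = 13: the sphere is absent (|z−center|=9.500 > r=3.5); the r=6 cylinder at (4, -1.5) gives a regular 24-gon of circumradius 6 (constant along its height) (area = (24/2)·6.000²·sin(360°/24) = 111.81 mm²); the cube at (3.5, 2) (footprint 16×17.5) is included at this height (area 280.00 mm²); Combining (union): the regions partially overlap — summed areas 391.81 mm² minus the doubly-counted overlap 9.57 mm² gives 382.24 mm² — area = 382.24 mm². At z = 13.2: the sphere is absent (|z−center|=9.700 > r=3.5); the r=6 cylinder at (4, -1.5) contributes a regular 24-gon of circumradius 6 (area = (24/2)·6.000²·sin(360°/24) = 111.81 mm²); the cube at (3.5, 2) (footprint 16×17.5) is included at this height (area 280.00 mm²); Taking the union: the regions partially overlap — summed areas 391.81 mm² minus the doubly-counted overlap 9.57 mm² gives 382.24 mm² — area = 382.24 mm². Checking containment: the cross-section at z = 13.2 is a subset of the cross-section at z = 13.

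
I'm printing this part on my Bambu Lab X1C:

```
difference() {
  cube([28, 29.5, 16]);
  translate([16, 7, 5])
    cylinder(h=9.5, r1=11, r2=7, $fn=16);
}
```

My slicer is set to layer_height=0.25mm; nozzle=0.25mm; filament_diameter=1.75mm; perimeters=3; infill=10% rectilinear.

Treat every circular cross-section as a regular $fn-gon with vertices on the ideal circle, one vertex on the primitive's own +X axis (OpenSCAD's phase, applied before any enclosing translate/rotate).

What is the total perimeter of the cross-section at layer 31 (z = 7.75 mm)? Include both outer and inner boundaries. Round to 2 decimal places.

At z = 7.75 mm: the cube (footprint 28×29.5) is included at this height (perimeter 115.00 mm); the cone at (16, 7) contributes a regular 16-gon of circumradius 9.842 (interpolated between r1=11 and r2=7 at t=0.289) (perimeter = 2·16·9.842·sin(180°/16) = 61.44 mm); After the difference (first − rest): starting from the 28×29.5 cube, the cone at (16, 7) partially overlaps it — only the 271.41 mm² overlap (of its 296.56 mm²) is removed, clipping the outline — boundary = 147.43 mm. Overall, the cross-section is a single solid region. Total boundary length (outer) = 147.43 mm.

147.43 mm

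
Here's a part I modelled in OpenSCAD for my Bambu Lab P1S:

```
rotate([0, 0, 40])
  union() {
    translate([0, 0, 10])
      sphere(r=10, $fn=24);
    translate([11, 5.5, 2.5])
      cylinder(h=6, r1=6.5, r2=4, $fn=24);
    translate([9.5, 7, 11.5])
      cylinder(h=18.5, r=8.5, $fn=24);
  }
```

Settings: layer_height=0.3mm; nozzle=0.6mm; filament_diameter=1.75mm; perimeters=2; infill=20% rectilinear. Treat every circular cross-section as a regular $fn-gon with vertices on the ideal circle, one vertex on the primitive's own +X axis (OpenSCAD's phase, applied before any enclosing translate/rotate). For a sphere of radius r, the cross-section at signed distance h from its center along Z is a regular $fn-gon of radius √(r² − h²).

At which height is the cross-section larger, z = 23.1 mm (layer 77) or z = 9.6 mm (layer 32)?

Layer 77 (z = 23.1): the sphere does not reach this height (|z−center|=13.100 > r=10); the cone at (11, 5.5) does not reach this height (z outside [2.5, 8.5]); the r=8.5 cylinder at (9.5, 7) contributes a regular 24-gon of circumradius 8.5 (area = (24/2)·8.500²·sin(360°/24) = 224.40 mm²); Taking the union: only the r=8.5 cylinder at (9.5, 7) is present, so the union is just that shape — area = 224.40 mm²; (whole slice rotated 40° about Z — lengths, areas and connectivity unchanged). So its area = 224.40 mm². Layer 32 (z = 9.6): the r=10 sphere slices to a regular 24-gon of circumradius 9.992 (√(r²−h²) with h=0.4 from center) (area = (24/2)·9.992²·sin(360°/24) = 310.09 mm²); the cone at (11, 5.5) does not reach this height (z outside [2.5, 8.5]); the cylinder at (9.5, 7) is absent (z outside [11.5, 30]); Combining (union): only the r=10 sphere is present, so the union is just that shape — area = 310.09 mm²; (rotated 40° about Z; rotation is an isometry so areas/perimeters/island counts are preserved). So its area = 310.09 mm². Layer 32 is larger (310.09 vs 224.40 mm²).

layer 32 (z = 9.6 mm)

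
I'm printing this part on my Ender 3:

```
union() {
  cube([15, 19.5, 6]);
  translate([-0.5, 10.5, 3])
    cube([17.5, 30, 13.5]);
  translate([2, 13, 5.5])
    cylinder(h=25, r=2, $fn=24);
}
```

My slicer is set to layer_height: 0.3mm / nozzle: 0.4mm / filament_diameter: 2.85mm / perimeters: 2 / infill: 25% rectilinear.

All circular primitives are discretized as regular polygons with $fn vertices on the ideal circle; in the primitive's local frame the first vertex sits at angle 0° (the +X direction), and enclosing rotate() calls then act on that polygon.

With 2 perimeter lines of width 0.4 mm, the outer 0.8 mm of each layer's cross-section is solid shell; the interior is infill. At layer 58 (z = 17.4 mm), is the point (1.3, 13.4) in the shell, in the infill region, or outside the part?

At z = 17.4 mm: the cube is not intersected at this z (z outside [0, 6]); the cube at (-0.5, 10.5) is absent (z outside [3, 16.5]); the r=2 cylinder at (2, 13) contributes a regular 24-gon of circumradius 2; Taking the union: only the r=2 cylinder at (2, 13) is present, so the union is just that shape — 1 connected region. Overall, the cross-section is a single solid region. The nearest boundary edge runs (0.27, 14.00)→(0.07, 13.52); distance from the point to it = 1.18 mm. The point is inside the cross-section and 1.18 mm from the nearest boundary — more than the 0.8 mm shell width (2 × 0.4), so it's in the infill interior.

infill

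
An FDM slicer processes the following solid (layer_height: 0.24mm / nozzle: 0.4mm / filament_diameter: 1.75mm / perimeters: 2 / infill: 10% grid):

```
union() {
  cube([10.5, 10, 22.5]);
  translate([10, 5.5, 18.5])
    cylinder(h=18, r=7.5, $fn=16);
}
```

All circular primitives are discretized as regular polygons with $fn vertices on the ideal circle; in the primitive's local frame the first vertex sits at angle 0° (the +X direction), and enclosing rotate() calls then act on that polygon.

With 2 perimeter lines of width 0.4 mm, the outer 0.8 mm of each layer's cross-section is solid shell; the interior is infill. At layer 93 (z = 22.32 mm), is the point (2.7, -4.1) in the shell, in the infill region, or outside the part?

At z = 22.32 mm: the 10.5×10 cube contributes its full rectangle; the cylinder at (10, 5.5): section is a regular 16-gon, circumradius r=7.5; Combining (union): the regions partially overlap (shared area 72.72 mm²), so overlapping operands fuse into one piece — 1 connected region. Overall, the cross-section is a single solid region. The nearest boundary edge runs (4.99, 0.00)→(0.00, 0.00); distance from the point to it = 4.10 mm. The point is not inside any of the regions above, so it lies outside the cross-section (4.10 mm from the nearest boundary).

outside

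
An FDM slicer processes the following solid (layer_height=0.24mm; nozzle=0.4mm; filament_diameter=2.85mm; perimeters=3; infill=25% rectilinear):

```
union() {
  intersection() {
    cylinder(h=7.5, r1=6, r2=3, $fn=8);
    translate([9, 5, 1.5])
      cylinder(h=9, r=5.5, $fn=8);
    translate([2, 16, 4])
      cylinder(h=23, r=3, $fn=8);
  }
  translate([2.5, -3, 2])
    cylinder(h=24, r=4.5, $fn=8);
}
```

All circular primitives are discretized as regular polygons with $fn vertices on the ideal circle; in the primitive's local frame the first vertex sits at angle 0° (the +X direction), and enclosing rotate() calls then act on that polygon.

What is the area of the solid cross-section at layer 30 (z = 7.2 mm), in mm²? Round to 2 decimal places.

At z = 7.2 mm: the cone contributes a regular 8-gon of circumradius 3.120 (interpolated between r1=6 and r2=3 at t=0.960) (area = (8/2)·3.120²·sin(360°/8) = 27.53 mm²); the r=5.5 cylinder at (9, 5) gives a regular 8-gon of circumradius 5.5 (constant along its height) (area = (8/2)·5.500²·sin(360°/8) = 85.56 mm²); the cylinder at (2, 16): section is a regular 8-gon, circumradius r=3 (area = (8/2)·3.000²·sin(360°/8) = 25.46 mm²); Taking the intersection: the r=5.5 cylinder at (9, 5) does not overlap the cone (empty); the r=3 cylinder at (2, 16) does not overlap the running intersection (empty) — nothing remains; the r=4.5 cylinder at (2.5, -3) contributes a regular 8-gon of circumradius 4.5 (area = (8/2)·4.500²·sin(360°/8) = 57.28 mm²); Merging all regions: only the r=4.5 cylinder at (2.5, -3) is present, so the union is just that shape — area = 57.28 mm². Overall, the cross-section is a single solid region. Net area = 57.28 mm².

57.28 mm²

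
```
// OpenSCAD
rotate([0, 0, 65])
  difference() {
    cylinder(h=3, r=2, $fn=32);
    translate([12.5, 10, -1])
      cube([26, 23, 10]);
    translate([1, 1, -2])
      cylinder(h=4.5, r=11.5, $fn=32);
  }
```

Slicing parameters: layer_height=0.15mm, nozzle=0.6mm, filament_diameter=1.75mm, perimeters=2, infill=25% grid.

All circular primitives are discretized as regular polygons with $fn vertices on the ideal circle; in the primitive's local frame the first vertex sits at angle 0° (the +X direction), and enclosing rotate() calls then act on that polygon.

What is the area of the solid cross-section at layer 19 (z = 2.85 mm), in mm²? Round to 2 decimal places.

At z = 2.85 mm: the r=2 cylinder contributes a regular 32-gon of circumradius 2 (area = (32/2)·2.000²·sin(360°/32) = 12.49 mm²); the 26×23 cube at (12.5, 10) contributes its full rectangle (area 598.00 mm²); the cylinder at (1, 1) is not intersected at this z (z outside [-2, 2.5]); Taking the first minus the rest: starting from the r=2 cylinder (12.49 mm²), the 26×23 cube at (12.5, 10) misses the remaining region (no effect) — area = 12.49 mm²; (rotated 65° about Z; rotation is an isometry so areas/perimeters/island counts are preserved). Overall, the cross-section is a single solid region. Net area = 12.49 mm².

12.49 mm²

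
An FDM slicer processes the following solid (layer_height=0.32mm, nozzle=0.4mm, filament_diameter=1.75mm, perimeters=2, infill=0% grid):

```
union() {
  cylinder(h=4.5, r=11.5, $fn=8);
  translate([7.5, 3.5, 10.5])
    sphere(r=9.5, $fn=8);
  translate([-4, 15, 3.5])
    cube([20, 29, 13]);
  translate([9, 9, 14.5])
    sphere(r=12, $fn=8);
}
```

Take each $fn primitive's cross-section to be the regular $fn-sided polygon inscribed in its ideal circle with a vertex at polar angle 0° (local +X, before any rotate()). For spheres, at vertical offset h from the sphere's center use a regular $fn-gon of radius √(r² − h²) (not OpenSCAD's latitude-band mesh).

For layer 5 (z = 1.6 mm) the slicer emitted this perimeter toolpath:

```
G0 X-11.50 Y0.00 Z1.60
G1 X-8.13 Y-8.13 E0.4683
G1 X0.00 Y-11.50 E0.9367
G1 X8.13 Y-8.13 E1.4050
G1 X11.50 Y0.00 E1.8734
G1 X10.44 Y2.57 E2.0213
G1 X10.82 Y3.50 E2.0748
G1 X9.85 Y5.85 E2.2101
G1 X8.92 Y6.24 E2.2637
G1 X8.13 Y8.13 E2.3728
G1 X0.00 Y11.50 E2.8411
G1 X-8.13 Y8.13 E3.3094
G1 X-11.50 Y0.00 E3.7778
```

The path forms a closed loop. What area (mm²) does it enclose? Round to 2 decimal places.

376.32 mm²

Apply the shoelace formula to the sequence of (X, Y) vertices; enclosed area = 376.32 mm².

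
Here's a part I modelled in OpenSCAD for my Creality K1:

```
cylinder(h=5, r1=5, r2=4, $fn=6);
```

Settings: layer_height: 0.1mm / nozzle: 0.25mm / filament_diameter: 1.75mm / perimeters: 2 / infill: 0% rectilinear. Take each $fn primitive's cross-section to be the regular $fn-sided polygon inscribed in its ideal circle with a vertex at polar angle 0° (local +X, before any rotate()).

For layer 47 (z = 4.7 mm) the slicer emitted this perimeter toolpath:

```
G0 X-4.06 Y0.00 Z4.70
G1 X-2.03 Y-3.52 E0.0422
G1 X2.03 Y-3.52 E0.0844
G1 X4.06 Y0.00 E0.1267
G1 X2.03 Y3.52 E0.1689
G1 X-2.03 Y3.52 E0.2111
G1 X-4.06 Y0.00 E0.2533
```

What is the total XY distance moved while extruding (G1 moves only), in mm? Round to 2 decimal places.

Sum the Euclidean lengths of each G1 segment: total = 24.37 mm.

24.37 mm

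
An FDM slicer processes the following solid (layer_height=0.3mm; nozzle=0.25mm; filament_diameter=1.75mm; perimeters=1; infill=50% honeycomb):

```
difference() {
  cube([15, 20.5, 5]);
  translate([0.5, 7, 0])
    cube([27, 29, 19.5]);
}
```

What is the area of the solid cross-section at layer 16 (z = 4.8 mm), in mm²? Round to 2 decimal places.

At z = 4.8 mm: the cube (footprint 15×20.5) is included at this height (area 307.50 mm²); the cube at (0.5, 7) (footprint 27×29) is included at this height (area 783.00 mm²); After the difference (first − rest): starting from the 15×20.5 cube (307.50 mm²), the 27×29 cube at (0.5, 7) partially overlaps it — only the 195.75 mm² overlap (of its 783.00 mm²) is removed, clipping the outline — area = 111.75 mm². Overall, the cross-section is a single solid region. Net area = 111.75 mm².

111.75 mm²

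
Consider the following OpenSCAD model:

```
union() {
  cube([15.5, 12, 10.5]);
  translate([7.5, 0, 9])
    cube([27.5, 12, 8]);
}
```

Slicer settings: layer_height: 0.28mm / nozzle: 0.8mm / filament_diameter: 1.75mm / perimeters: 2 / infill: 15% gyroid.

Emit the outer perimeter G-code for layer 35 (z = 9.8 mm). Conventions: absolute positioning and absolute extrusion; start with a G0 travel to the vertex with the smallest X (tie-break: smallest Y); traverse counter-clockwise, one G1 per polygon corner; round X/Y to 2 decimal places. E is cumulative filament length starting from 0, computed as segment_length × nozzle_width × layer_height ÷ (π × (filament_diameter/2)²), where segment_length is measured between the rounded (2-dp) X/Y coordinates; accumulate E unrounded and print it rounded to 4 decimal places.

G0 X0.00 Y0.00 Z9.80
G1 X35.00 Y0.00 E3.2595
G1 X35.00 Y12.00 E4.3770
G1 X0.00 Y12.00 E7.6365
G1 X0.00 Y0.00 E8.7541

At z = 9.8 mm: the 15.5×12 cube contributes its full rectangle; the cube at (7.5, 0) is present — its section is the full 27.5×12 rectangle; Taking the union: the regions partially overlap (shared area 96.00 mm²), so overlapping operands fuse into one piece — 1 connected region. The outline is a single polygon with 4 vertices. Extrusion per mm of travel: 0.8 × 0.28 / (π × 0.875²) = 0.093128. Accumulating E over each segment gives final E = 8.7541.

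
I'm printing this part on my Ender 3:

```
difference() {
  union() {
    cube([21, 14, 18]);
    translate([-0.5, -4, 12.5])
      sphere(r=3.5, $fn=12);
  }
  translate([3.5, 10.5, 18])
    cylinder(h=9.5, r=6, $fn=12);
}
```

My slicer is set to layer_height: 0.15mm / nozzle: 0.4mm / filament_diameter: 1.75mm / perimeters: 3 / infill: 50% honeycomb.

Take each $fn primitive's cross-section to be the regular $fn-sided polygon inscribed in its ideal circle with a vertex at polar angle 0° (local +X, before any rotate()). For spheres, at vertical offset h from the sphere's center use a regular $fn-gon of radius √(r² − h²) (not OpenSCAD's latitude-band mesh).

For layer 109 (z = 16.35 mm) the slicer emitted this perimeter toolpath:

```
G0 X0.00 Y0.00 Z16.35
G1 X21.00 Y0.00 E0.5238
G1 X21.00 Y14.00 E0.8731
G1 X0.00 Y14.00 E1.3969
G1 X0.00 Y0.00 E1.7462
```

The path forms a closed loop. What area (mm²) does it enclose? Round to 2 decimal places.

Apply the shoelace formula to the sequence of (X, Y) vertices; enclosed area = 294.00 mm².

294.00 mm²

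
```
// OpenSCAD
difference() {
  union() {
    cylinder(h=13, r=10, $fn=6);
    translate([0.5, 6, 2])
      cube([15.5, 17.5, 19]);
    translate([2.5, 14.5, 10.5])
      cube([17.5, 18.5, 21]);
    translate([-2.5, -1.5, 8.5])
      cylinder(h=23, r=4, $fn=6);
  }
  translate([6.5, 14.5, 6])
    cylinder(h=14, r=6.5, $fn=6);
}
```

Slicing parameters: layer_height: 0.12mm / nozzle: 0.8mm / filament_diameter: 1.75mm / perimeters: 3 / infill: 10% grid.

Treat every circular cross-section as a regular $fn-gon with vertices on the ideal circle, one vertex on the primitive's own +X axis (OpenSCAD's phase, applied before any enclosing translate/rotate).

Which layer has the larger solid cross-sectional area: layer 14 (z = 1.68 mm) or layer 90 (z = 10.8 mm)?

layer 90 (z = 10.8 mm)

Layer 14 (z = 1.68): the r=10 cylinder gives a regular 6-gon of circumradius 10 (constant along its height) (area = (6/2)·10.000²·sin(360°/6) = 259.81 mm²); the cube at (0.5, 6) does not reach this height (z outside [2, 21]); the cube at (2.5, 14.5) is not intersected at this z (z outside [10.5, 31.5]); the cylinder at (-2.5, -1.5) is absent (z outside [8.5, 31.5]); Merging all regions: only the r=10 cylinder is present, so the union is just that shape — area = 259.81 mm²; the cylinder at (6.5, 14.5) is absent (z outside [6, 20]); Taking the first minus the rest: none of the subtracted shapes is present at this height, so that combined region is unchanged — area = 259.81 mm². So its area = 259.81 mm². Layer 90 (z = 10.8): the cylinder: section is a regular 6-gon, circumradius r=10 (area = (6/2)·10.000²·sin(360°/6) = 259.81 mm²); the cube at (0.5, 6) (footprint 15.5×17.5) is included at this height (area 271.25 mm²); the 17.5×18.5 cube at (2.5, 14.5) contributes its full rectangle (area 323.75 mm²); the r=4 cylinder at (-2.5, -1.5) contributes a regular 6-gon of circumradius 4 (area = (6/2)·4.000²·sin(360°/6) = 41.57 mm²); Merging all regions: the regions partially overlap — summed areas 896.38 mm² minus the doubly-counted overlap 177.08 mm² gives 719.29 mm² — area = 719.29 mm²; the cylinder at (6.5, 14.5): section is a regular 6-gon, circumradius r=6.5 (area = (6/2)·6.500²·sin(360°/6) = 109.77 mm²); Subtracting the remaining from the first: starting from the result so far (719.29 mm²), the r=6.5 cylinder at (6.5, 14.5) partially overlaps it — only the 109.34 mm² overlap (of its 109.77 mm²) is removed, clipping the outline — area = 609.96 mm². So its area = 609.96 mm². Layer 90 is larger (609.96 vs 259.81 mm²).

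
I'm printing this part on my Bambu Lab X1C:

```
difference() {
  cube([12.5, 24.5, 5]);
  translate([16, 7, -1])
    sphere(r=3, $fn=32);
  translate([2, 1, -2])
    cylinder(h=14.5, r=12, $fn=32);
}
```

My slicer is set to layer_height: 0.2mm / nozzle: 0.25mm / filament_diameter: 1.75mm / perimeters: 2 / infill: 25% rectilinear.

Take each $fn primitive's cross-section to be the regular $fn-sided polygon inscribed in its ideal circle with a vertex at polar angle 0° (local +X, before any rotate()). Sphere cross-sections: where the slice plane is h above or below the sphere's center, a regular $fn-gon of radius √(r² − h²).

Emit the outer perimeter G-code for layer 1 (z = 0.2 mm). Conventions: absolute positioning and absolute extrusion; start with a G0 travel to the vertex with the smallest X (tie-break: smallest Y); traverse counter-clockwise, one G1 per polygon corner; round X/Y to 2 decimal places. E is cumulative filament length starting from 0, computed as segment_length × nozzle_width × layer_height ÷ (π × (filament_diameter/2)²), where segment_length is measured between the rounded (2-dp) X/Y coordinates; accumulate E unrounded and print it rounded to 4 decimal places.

G0 X0.00 Y12.80 Z0.20
G1 X2.00 Y13.00 E0.0418
G1 X4.34 Y12.77 E0.0907
G1 X6.59 Y12.09 E0.1395
G1 X8.67 Y10.98 E0.1885
G1 X10.49 Y9.49 E0.2374
G1 X11.98 Y7.67 E0.2863
G1 X12.50 Y6.69 E0.3094
G1 X12.50 Y24.50 E0.6796
G1 X0.00 Y24.50 E0.9395
G1 X0.00 Y12.80 E1.1827

At z = 0.2 mm: the cube is present — its section is the full 12.5×24.5 rectangle; the r=3 sphere at (16, 7) slices to a regular 32-gon of circumradius 2.750 (√(r²−h²) with h=1.2 from center); the r=12 cylinder at (2, 1) contributes a regular 32-gon of circumradius 12; After the difference (first − rest): starting from the 12.5×24.5 cube, the r=3 sphere at (16, 7) misses the remaining region (no effect); the r=12 cylinder at (2, 1) partially overlaps it — only the 143.02 mm² overlap (of its 449.49 mm²) is removed, clipping the outline — 1 connected region. The outline is a single polygon with 10 vertices. Extrusion per mm of travel: 0.25 × 0.2 / (π × 0.875²) = 0.020788. Accumulating E over each segment gives final E = 1.1827.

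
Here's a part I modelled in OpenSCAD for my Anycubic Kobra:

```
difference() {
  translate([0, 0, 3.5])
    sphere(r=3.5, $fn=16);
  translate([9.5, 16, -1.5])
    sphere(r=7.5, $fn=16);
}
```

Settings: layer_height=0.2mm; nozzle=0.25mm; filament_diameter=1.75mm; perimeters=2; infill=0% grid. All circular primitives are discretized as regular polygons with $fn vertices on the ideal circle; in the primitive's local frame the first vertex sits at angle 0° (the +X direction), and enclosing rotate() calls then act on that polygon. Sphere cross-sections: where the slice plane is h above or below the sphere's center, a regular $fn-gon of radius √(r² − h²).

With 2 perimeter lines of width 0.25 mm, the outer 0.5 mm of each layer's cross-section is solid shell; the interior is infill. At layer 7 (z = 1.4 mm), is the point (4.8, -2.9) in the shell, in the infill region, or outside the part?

outside

At z = 1.4 mm: the r=3.5 sphere slices to a regular 16-gon of circumradius 2.800 (√(r²−h²) with h=2.1 from center); the r=7.5 sphere at (9.5, 16) contributes a regular 16-gon of circumradius √(7.5²−2.9²) = 6.917; Taking the first minus the rest: starting from the r=3.5 sphere, the r=7.5 sphere at (9.5, 16) misses the remaining region (no effect) — 1 connected region. Overall, the cross-section is a single solid region. The nearest boundary edge runs (2.59, -1.07)→(1.98, -1.98); distance from the point to it = 2.86 mm. The point is not inside any of the regions above, so it lies outside the cross-section (2.86 mm from the nearest boundary).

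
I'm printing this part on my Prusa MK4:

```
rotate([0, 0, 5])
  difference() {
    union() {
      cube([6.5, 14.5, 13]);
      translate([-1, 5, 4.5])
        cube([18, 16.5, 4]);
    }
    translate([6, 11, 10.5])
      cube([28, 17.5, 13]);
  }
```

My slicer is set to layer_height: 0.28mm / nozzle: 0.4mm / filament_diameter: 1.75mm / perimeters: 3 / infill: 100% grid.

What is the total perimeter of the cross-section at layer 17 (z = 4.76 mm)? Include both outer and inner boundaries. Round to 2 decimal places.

79.00 mm

At z = 4.76 mm: the 6.5×14.5 cube contributes its full rectangle (perimeter 42.00 mm); the cube at (-1, 5) (footprint 18×16.5) is included at this height (perimeter 69.00 mm); Combining (union): the regions partially overlap (shared area 61.75 mm²), so the edge portions inside another operand are dropped and the merged outline is re-measured after clipping — boundary = 79.00 mm; the cube at (6, 11) is absent (z outside [10.5, 23.5]); Subtracting the remaining from the first: none of the subtracted shapes is present at this height, so that combined region is unchanged — boundary = 79.00 mm; (whole slice rotated 5° about Z — lengths, areas and connectivity unchanged). Overall, the cross-section is a single solid region. Total boundary length (outer) = 79.00 mm.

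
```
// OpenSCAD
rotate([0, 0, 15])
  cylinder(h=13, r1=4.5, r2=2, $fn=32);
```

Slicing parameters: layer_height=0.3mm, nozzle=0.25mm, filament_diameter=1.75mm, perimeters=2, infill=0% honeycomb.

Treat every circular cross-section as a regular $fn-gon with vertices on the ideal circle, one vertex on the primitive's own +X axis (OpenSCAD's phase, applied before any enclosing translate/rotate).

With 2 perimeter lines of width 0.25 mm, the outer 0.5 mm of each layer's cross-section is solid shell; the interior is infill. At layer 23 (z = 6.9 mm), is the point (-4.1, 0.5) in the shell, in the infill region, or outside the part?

At z = 6.9 mm: the cone contributes a regular 32-gon of circumradius 3.173 (interpolated between r1=4.5 and r2=2 at t=0.531); (whole slice rotated 15° about Z — lengths, areas and connectivity unchanged). Overall, the cross-section is a single solid region. Undo the 15° rotation: the query point maps to (-3.831, 1.544) in the un-rotated model frame. The nearest boundary edge runs (-2.64, 1.76)→(-2.93, 1.21); distance from the point to it = 0.96 mm. The point is not inside any of the regions above, so it lies outside the cross-section (0.96 mm from the nearest boundary).

outside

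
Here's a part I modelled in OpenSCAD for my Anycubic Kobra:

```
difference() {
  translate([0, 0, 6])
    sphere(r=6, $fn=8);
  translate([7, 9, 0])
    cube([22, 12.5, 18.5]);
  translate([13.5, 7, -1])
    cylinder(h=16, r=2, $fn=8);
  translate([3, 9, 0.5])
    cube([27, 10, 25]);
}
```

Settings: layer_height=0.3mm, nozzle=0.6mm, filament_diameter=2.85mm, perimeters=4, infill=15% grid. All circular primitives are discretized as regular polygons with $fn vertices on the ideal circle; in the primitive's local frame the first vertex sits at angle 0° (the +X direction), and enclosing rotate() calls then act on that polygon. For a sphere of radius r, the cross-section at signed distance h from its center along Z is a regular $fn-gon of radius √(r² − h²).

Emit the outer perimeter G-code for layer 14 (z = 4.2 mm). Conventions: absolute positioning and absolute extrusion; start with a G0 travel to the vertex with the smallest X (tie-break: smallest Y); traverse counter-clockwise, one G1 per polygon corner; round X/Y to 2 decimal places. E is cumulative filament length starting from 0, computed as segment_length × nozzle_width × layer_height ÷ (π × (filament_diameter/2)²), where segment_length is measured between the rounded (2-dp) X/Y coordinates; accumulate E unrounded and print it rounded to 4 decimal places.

At z = 4.2 mm: the r=6 sphere contributes a regular 8-gon of circumradius √(6²−1.8²) = 5.724; the cube at (7, 9) (footprint 22×12.5) is included at this height; the r=2 cylinder at (13.5, 7) contributes a regular 8-gon of circumradius 2; the 27×10 cube at (3, 9) contributes its full rectangle; Subtracting the remaining from the first: starting from the r=6 sphere, the 22×12.5 cube at (7, 9) misses the remaining region (no effect); the r=2 cylinder at (13.5, 7) misses the remaining region (no effect); the 27×10 cube at (3, 9) misses the remaining region (no effect) — 1 connected region. The outline is a single polygon with 8 vertices. Extrusion per mm of travel: 0.6 × 0.3 / (π × 1.425²) = 0.028216. Accumulating E over each segment gives final E = 0.9889.

G0 X-5.72 Y0.00 Z4.20
G1 X-4.05 Y-4.05 E0.1236
G1 X0.00 Y-5.72 E0.2472
G1 X4.05 Y-4.05 E0.3708
G1 X5.72 Y0.00 E0.4944
G1 X4.05 Y4.05 E0.6180
G1 X0.00 Y5.72 E0.7416
G1 X-4.05 Y4.05 E0.8653
G1 X-5.72 Y0.00 E0.9889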